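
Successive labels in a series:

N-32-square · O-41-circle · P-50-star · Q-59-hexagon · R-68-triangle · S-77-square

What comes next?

Letter: N, O, P, Q, R, S → T (letters move forward 1 place in the alphabet).
Second component goes 32, 41, 50, 59, 68, 77 → 86 (+9 each step).
Shape — repeats square → circle → star → hexagon → triangle: square, circle, star, hexagon, triangle, square → circle.
Putting it together: T-86-circle.

T-86-circle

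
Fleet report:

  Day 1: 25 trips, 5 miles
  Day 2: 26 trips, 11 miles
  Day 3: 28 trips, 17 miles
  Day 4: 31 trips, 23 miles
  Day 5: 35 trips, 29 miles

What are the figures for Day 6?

40 trips, 35 miles

Trips goes 25, 26, 28, 31, 35 → 40 (differences are 1, 2, 3, … (increasing by 1 each time)).
Miles — +6 each step: 5, 11, 17, 23, 29 → 35.
Putting it together: 40 trips, 35 miles.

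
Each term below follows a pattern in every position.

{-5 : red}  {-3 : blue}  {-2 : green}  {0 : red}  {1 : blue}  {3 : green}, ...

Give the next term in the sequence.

First part: alternating steps +2, +1, +2, +1, …, so -5, -3, -2, 0, 1, 3 → 4.
Colour: repeats red → blue → green; red, blue, green, red, blue, green → red.
So the next term is {4 : red}.

{4 : red}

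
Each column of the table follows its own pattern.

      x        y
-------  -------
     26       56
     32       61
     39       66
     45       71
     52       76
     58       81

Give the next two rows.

Column x goes 26, 32, 39, 45, 52, 58 → 65 → 71 (alternating steps +6, +7, +6, +7, …).
Column y: +5 each step; 56, 61, 66, 71, 76, 81 → 86 → 91.
So the next two rows are 65  86 and 71  91.

65  86; 71  91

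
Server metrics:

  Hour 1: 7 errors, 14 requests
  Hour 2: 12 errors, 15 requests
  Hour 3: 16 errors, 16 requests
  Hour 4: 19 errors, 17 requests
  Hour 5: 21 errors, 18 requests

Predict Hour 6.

22 errors, 19 requests

For the errors, differences are 5, 4, 3, … (decreasing by 1 each time): 7, 12, 16, 19, 21 → 22.
Requests — +1 each step: 14, 15, 16, 17, 18 → 19.
Putting it together: 22 errors, 19 requests.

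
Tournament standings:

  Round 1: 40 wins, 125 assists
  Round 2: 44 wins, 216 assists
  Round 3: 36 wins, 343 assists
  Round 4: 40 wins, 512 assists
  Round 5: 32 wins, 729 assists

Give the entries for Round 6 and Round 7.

Wins goes 40, 44, 36, 40, 32 → 36 → 28 (alternating steps +4, −8, +4, −8, …).
Assists goes 125, 216, 343, 512, 729 → 1000 → 1331 (perfect cubes: 5³, 6³, 7³, …).
Putting the parts together: 36 wins, 1000 assists and then 28 wins, 1331 assists.

36 wins, 1000 assists; 28 wins, 1331 assists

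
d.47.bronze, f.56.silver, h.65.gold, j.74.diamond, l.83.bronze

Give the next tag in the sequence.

Letter — letters move forward 2 places in the alphabet: d, f, h, j, l → n.
Second component goes 47, 56, 65, 74, 83 → 92 (+9 each step).
Rank: repeats bronze → silver → gold → diamond, so bronze, silver, gold, diamond, bronze → silver.
Putting it together: n.92.silver.

n.92.silver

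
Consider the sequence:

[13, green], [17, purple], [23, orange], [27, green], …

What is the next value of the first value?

First value — alternating steps +4, +6, +4, +6, …: 13, 17, 23, 27 → 33.
Colour: repeats green → purple → orange, so green, purple, orange, green → purple.

33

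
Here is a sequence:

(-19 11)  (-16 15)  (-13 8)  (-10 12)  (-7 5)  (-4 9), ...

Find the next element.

(-1 2)

For the first slot, +3 each step: -19, -16, -13, -10, -7, -4 → -1.
Second slot goes 11, 15, 8, 12, 5, 9 → 2 (alternating steps +4, −7, +4, −7, …).
Putting it together: (-1 2).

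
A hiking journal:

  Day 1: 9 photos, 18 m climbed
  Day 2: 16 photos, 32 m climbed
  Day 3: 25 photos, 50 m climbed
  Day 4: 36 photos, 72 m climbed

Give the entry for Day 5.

Photos: 9, 16, 25, 36 → 49 (perfect squares: 3², 4², 5², …).
M climbed: always 2 × the photos; 18, 32, 50, 72 → 98.
So the next record is 49 photos, 98 m climbed.

49 photos, 98 m climbed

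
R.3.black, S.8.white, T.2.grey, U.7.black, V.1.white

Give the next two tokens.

W.6.grey, X.0.black

Letter: letters move forward 1 place in the alphabet, so R, S, T, U, V → W → X.
Second component goes 3, 8, 2, 7, 1 → 6 → 0 (alternating steps +5, −6, +5, −6, …).
Shade: black, white, grey, black, white → grey → black (repeats black → white → grey).
So the next two tokens are W.6.grey and X.0.black.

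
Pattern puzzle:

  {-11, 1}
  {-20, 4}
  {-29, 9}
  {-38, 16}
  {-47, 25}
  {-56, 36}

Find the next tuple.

{-65, 49}

First value goes -11, -20, -29, -38, -47, -56 → -65 (−9 each step).
For the second value, perfect squares: 1², 2², 3², …: 1, 4, 9, 16, 25, 36 → 49.
Combining the parts gives {-65, 49}.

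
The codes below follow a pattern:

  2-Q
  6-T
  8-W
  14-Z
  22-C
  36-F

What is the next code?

58-I

First component: 2, 6, 8, 14, 22, 36 → 58 (each term is the sum of the two before it).
Letter — letters move forward 3 places in the alphabet, wrapping Z→A: Q, T, W, Z, C, F → I.
Putting it together: 58-I.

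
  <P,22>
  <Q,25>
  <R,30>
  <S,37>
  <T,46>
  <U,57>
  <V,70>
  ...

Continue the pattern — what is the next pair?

<W,85>

For the letter, letters move forward 1 place in the alphabet: P, Q, R, S, T, U, V → W.
For the second coordinate, differences are 3, 5, 7, … (increasing by 2 each time): 22, 25, 30, 37, 46, 57, 70 → 85.
So the next pair is <W,85>.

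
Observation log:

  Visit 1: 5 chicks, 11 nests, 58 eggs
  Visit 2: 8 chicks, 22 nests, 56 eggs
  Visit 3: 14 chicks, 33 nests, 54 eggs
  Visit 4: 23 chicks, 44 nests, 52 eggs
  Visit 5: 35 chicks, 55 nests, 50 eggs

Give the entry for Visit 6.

50 chicks, 66 nests, 48 eggs

Chicks: 5, 8, 14, 23, 35 → 50 (differences are 3, 6, 9, … (increasing by 3 each time)).
Nests: +11 each step, so 11, 22, 33, 44, 55 → 66.
Eggs: 58, 56, 54, 52, 50 → 48 (−2 each step).
So the next record is 50 chicks, 66 nests, 48 eggs.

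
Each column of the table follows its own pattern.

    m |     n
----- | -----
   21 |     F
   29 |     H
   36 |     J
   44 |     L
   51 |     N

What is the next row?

59  P

Column m goes 21, 29, 36, 44, 51 → 59 (alternating steps +8, +7, +8, +7, …).
Column n: letters move forward 2 places in the alphabet, so F, H, J, L, N → P.
Putting it together: 59  P.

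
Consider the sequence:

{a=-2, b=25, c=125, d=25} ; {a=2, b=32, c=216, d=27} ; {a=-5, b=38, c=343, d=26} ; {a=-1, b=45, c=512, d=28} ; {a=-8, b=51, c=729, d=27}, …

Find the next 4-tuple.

A: alternating steps +4, −7, +4, −7, …; -2, 2, -5, -1, -8 → -4.
B goes 25, 32, 38, 45, 51 → 58 (alternating steps +7, +6, +7, +6, …).
C: perfect cubes: 5³, 6³, 7³, …, so 125, 216, 343, 512, 729 → 1000.
D: 25, 27, 26, 28, 27 → 29 (alternating steps +2, −1, +2, −1, …).
So the next 4-tuple is {a=-4, b=58, c=1000, d=29}.

{a=-4, b=58, c=1000, d=29}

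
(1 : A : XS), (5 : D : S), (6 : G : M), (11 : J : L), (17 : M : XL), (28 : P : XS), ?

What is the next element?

(45 : S : S)

For the first slot, each term is the sum of the two before it: 1, 5, 6, 11, 17, 28 → 45.
Letter goes A, D, G, J, M, P → S (letters move forward 3 places in the alphabet).
For the size, repeats XS → S → M → L → XL: XS, S, M, L, XL, XS → S.
Putting it together: (45 : S : S).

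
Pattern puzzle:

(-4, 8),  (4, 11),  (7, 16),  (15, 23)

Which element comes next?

(18, 32)

First component goes -4, 4, 7, 15 → 18 (alternating steps +8, +3, +8, +3, …).
Second component: 8, 11, 16, 23 → 32 (differences are 3, 5, 7, … (increasing by 2 each time)).
So the next element is (18, 32).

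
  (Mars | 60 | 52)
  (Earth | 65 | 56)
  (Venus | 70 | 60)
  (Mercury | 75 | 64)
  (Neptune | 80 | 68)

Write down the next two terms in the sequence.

Planet — runs backward through the planets Mercury→Neptune: Mars, Earth, Venus, Mercury, Neptune → Uranus → Saturn.
Second value: +5 each step; 60, 65, 70, 75, 80 → 85 → 90.
Third value — +4 each step: 52, 56, 60, 64, 68 → 72 → 76.
Putting the parts together: (Uranus | 85 | 72) and then (Saturn | 90 | 76).

(Uranus | 85 | 72), (Saturn | 90 | 76)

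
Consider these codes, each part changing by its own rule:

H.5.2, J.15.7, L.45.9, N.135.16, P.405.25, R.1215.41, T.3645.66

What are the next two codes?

V.10935.107, X.32805.173

Letter: letters move forward 2 places in the alphabet, so H, J, L, N, P, R, T → V → X.
Second component: 5, 15, 45, 135, 405, 1215, 3645 → 10935 → 32805 (×3 each step).
Third component: each term is the sum of the two before it; 2, 7, 9, 16, 25, 41, 66 → 107 → 173.
Putting the parts together: V.10935.107 and then X.32805.173.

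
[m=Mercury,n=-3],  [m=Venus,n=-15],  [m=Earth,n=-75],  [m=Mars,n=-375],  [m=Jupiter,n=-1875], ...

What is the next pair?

M: runs through the planets Mercury→Neptune; Mercury, Venus, Earth, Mars, Jupiter → Saturn.
N goes -3, -15, -75, -375, -1875 → -9375 (×5 each step).
Putting it together: [m=Saturn,n=-9375].

[m=Saturn,n=-9375]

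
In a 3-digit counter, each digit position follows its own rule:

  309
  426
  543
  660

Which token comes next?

787

First digit: +1 each step, mod 10, so 3, 4, 5, 6 → 7.
Second digit: +2 each step, mod 10; 0, 2, 4, 6 → 8.
Third digit goes 9, 6, 3, 0 → 7 (−3 each step, mod 10).
Putting it together: 787.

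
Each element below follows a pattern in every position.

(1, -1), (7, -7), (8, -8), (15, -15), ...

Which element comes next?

(23, -23)

First part — each term is the sum of the two before it: 1, 7, 8, 15 → 23.
Second part goes -1, -7, -8, -15 → -23 (always the negative of the first part).
So the next element is (23, -23).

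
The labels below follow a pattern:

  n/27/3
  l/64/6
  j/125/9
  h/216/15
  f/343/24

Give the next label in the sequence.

Letter: letters move back 2 places in the alphabet; n, l, j, h, f → d.
For the second component, perfect cubes: 3³, 4³, 5³, …: 27, 64, 125, 216, 343 → 512.
For the third component, each term is the sum of the two before it: 3, 6, 9, 15, 24 → 39.
Putting it together: d/512/39.

d/512/39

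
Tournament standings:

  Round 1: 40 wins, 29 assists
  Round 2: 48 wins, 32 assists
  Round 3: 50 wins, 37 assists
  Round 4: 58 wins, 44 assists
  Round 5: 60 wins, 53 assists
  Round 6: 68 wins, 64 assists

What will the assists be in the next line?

77

Wins: alternating steps +8, +2, +8, +2, …, so 40, 48, 50, 58, 60, 68 → 70.
Assists goes 29, 32, 37, 44, 53, 64 → 77 (differences are 3, 5, 7, … (increasing by 2 each time)).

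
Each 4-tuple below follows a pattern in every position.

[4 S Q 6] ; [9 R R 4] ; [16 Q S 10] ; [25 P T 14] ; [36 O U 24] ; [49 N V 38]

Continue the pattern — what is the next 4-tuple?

First slot: perfect squares: 2², 3², 4², …, so 4, 9, 16, 25, 36, 49 → 64.
First letter: letters move back 1 place in the alphabet; S, R, Q, P, O, N → M.
Second letter goes Q, R, S, T, U, V → W (letters move forward 1 place in the alphabet).
Fourth slot goes 6, 4, 10, 14, 24, 38 → 62 (each term is the sum of the two before it).
Combining the parts gives [64 M W 62].

[64 M W 62]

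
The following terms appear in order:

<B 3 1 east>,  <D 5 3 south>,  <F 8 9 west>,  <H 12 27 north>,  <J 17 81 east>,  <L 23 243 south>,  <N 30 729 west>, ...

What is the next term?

<P 38 2187 north>

Letter: letters move forward 2 places in the alphabet; B, D, F, H, J, L, N → P.
Second slot: differences are 2, 3, 4, … (increasing by 1 each time); 3, 5, 8, 12, 17, 23, 30 → 38.
Third slot — ×3 each step: 1, 3, 9, 27, 81, 243, 729 → 2187.
Direction — repeats east → south → west → north: east, south, west, north, east, south, west → north.
Putting it together: <P 38 2187 north>.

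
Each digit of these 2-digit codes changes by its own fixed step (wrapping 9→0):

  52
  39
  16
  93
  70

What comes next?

First digit goes 5, 3, 1, 9, 7 → 5 (−2 each step, mod 10).
Second digit: −3 each step, mod 10, so 2, 9, 6, 3, 0 → 7.
Putting it together: 57.

57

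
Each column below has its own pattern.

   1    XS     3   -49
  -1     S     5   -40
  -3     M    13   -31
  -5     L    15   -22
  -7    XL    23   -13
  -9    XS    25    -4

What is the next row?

-11  S  33  5

First component: −2 each step, so 1, -1, -3, -5, -7, -9 → -11.
Size goes XS, S, M, L, XL, XS → S (repeats XS → S → M → L → XL).
Third component goes 3, 5, 13, 15, 23, 25 → 33 (alternating steps +2, +8, +2, +8, …).
Fourth component: +9 each step; -49, -40, -31, -22, -13, -4 → 5.
Combining the parts gives -11  S  33  5.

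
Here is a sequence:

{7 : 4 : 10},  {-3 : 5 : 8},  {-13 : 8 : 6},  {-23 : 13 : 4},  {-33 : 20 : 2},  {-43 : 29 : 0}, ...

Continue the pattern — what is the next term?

First part goes 7, -3, -13, -23, -33, -43 → -53 (−10 each step).
For the second part, differences are 1, 3, 5, … (increasing by 2 each time): 4, 5, 8, 13, 20, 29 → 40.
Third part: −2 each step, so 10, 8, 6, 4, 2, 0 → -2.
So the next term is {-53 : 40 : -2}.

{-53 : 40 : -2}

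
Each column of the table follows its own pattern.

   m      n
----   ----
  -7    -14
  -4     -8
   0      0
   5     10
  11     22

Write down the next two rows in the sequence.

Column m: differences are 3, 4, 5, … (increasing by 1 each time); -7, -4, 0, 5, 11 → 18 → 26.
Column n: -14, -8, 0, 10, 22 → 36 → 52 (always 2 × the column m).
Putting the parts together: 18  36 and then 26  52.

18  36; 26  52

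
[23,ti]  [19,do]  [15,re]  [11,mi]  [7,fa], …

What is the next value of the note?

sol

Note: runs through the solfège scale do→ti; ti, do, re, mi, fa → sol.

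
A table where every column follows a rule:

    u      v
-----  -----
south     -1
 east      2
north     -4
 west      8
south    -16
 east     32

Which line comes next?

north  -64

Column u — repeats south → east → north → west: south, east, north, west, south, east → north.
Column v: -1, 2, -4, 8, -16, 32 → -64 (×(-2) each step).
So the next line is north  -64.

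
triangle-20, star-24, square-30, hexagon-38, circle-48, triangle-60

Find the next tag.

Shape: triangle, star, square, hexagon, circle, triangle → star (repeats triangle → star → square → hexagon → circle).
For the second component, differences are 4, 6, 8, … (increasing by 2 each time): 20, 24, 30, 38, 48, 60 → 74.
So the next tag is star-74.

star-74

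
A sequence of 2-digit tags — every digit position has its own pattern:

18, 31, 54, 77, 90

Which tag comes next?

First digit — +2 each step, mod 10: 1, 3, 5, 7, 9 → 1.
Second digit: 8, 1, 4, 7, 0 → 3 (+3 each step, mod 10).
So the next tag is 13.

13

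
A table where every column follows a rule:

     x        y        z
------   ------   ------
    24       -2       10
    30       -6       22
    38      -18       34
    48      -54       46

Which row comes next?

60  -162  58

Column x: differences are 6, 8, 10, … (increasing by 2 each time), so 24, 30, 38, 48 → 60.
Column y: ×3 each step, so -2, -6, -18, -54 → -162.
For the column z, +12 each step: 10, 22, 34, 46 → 58.
So the next row is 60  -162  58.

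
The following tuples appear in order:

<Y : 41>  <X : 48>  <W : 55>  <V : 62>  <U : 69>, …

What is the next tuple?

Letter — letters move back 1 place in the alphabet: Y, X, W, V, U → T.
For the second part, +7 each step: 41, 48, 55, 62, 69 → 76.
Putting it together: <T : 76>.

<T : 76>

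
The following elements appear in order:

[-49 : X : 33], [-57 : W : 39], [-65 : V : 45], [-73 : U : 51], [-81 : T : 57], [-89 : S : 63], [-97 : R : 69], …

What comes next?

[-105 : Q : 75]

First entry: −8 each step; -49, -57, -65, -73, -81, -89, -97 → -105.
Letter: letters move back 1 place in the alphabet, so X, W, V, U, T, S, R → Q.
Third entry: 33, 39, 45, 51, 57, 63, 69 → 75 (+6 each step).
So the next element is [-105 : Q : 75].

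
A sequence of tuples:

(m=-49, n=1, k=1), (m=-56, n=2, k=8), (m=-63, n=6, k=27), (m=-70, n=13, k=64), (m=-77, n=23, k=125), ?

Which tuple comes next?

(m=-84, n=36, k=216)

M: −7 each step; -49, -56, -63, -70, -77 → -84.
N: 1, 2, 6, 13, 23 → 36 (differences are 1, 4, 7, … (increasing by 3 each time)).
K: 1, 8, 27, 64, 125 → 216 (perfect cubes: 1³, 2³, 3³, …).
Putting it together: (m=-84, n=36, k=216).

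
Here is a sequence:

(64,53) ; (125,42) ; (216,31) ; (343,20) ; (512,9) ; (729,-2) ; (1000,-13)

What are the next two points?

(1331,-24), (1728,-35)

First value: perfect cubes: 4³, 5³, 6³, …, so 64, 125, 216, 343, 512, 729, 1000 → 1331 → 1728.
Second value: 53, 42, 31, 20, 9, -2, -13 → -24 → -35 (−11 each step).
Putting the parts together: (1331,-24) and then (1728,-35).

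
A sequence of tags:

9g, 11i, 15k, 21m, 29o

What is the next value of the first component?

39

First component goes 9, 11, 15, 21, 29 → 39 (differences are 2, 4, 6, … (increasing by 2 each time)).
Letter — letters move forward 2 places in the alphabet: g, i, k, m, o → q.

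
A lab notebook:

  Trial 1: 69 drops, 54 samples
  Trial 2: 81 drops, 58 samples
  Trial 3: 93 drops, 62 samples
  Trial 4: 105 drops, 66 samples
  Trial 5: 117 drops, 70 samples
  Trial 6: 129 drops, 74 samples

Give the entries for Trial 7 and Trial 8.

Drops — +12 each step: 69, 81, 93, 105, 117, 129 → 141 → 153.
Samples: +4 each step; 54, 58, 62, 66, 70, 74 → 78 → 82.
Putting the parts together: 141 drops, 78 samples and then 153 drops, 82 samples.

141 drops, 78 samples; 153 drops, 82 samples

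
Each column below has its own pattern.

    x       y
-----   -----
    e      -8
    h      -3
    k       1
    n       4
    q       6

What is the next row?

Column x — letters move forward 3 places in the alphabet: e, h, k, n, q → t.
Column y: differences are 5, 4, 3, … (decreasing by 1 each time); -8, -3, 1, 4, 6 → 7.
Putting it together: t  7.

t  7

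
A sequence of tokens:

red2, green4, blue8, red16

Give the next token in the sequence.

Colour: repeats red → green → blue; red, green, blue, red → green.
For the second component, ×2 each step: 2, 4, 8, 16 → 32.
So the next token is green32.

green32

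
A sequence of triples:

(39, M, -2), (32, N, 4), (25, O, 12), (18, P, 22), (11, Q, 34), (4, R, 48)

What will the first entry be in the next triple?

First entry goes 39, 32, 25, 18, 11, 4 → -3 (−7 each step).

-3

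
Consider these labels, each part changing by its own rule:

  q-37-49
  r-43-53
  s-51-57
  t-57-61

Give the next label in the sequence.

u-65-65

Letter: q, r, s, t → u (letters move forward 1 place in the alphabet).
Second component goes 37, 43, 51, 57 → 65 (alternating steps +6, +8, +6, +8, …).
Third component: +4 each step, so 49, 53, 57, 61 → 65.
Putting it together: u-65-65.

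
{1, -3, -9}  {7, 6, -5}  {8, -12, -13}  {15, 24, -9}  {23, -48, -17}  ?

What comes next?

First value: each term is the sum of the two before it; 1, 7, 8, 15, 23 → 38.
Second value goes -3, 6, -12, 24, -48 → 96 (×(-2) each step).
Third value: alternating steps +4, −8, +4, −8, …, so -9, -5, -13, -9, -17 → -13.
So the next triple is {38, 96, -13}.

{38, 96, -13}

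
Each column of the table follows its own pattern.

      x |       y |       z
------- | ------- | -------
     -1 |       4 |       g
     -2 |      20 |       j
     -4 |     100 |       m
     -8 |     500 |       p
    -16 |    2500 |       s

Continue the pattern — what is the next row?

-32  12500  v

For the column x, ×2 each step: -1, -2, -4, -8, -16 → -32.
Column y: ×5 each step; 4, 20, 100, 500, 2500 → 12500.
Column z — letters move forward 3 places in the alphabet: g, j, m, p, s → v.
Combining the parts gives -32  12500  v.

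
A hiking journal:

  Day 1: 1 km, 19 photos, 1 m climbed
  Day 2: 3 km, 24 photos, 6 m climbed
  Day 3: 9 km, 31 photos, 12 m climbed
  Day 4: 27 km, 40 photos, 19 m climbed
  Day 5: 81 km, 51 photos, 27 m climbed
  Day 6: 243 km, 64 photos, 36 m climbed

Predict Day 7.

729 km, 79 photos, 46 m climbed

Km: ×3 each step, so 1, 3, 9, 27, 81, 243 → 729.
Photos: 19, 24, 31, 40, 51, 64 → 79 (differences are 5, 7, 9, … (increasing by 2 each time)).
M climbed goes 1, 6, 12, 19, 27, 36 → 46 (differences are 5, 6, 7, … (increasing by 1 each time)).
So the next row is 729 km, 79 photos, 46 m climbed.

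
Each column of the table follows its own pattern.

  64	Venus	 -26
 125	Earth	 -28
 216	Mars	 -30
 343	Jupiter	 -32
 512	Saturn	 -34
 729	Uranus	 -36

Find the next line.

1000  Neptune  -38

For the first component, perfect cubes: 4³, 5³, 6³, …: 64, 125, 216, 343, 512, 729 → 1000.
For the planet, runs through the planets Mercury→Neptune: Venus, Earth, Mars, Jupiter, Saturn, Uranus → Neptune.
Third component: −2 each step, so -26, -28, -30, -32, -34, -36 → -38.
So the next line is 1000  Neptune  -38.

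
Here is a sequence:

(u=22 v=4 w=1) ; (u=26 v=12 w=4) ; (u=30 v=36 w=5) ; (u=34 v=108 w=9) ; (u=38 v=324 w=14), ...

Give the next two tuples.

(u=42 v=972 w=23), (u=46 v=2916 w=37)

U: +4 each step; 22, 26, 30, 34, 38 → 42 → 46.
V — ×3 each step: 4, 12, 36, 108, 324 → 972 → 2916.
For the w, each term is the sum of the two before it: 1, 4, 5, 9, 14 → 23 → 37.
So the next two tuples are (u=42 v=972 w=23) and (u=46 v=2916 w=37).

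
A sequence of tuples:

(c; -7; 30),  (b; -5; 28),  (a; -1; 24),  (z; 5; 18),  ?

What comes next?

Letter — letters move back 1 place in the alphabet, wrapping A→Z: c, b, a, z → y.
Second slot: -7, -5, -1, 5 → 13 (differences are 2, 4, 6, … (increasing by 2 each time)).
Third slot: 30, 28, 24, 18 → 10 (together with the second slot always sums to 23).
So the next tuple is (y; 13; 10).

(y; 13; 10)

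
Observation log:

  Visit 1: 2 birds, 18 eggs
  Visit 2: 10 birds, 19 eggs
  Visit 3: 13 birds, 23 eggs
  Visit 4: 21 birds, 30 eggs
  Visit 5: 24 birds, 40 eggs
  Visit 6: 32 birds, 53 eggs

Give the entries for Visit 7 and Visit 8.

Birds: alternating steps +8, +3, +8, +3, …, so 2, 10, 13, 21, 24, 32 → 35 → 43.
Eggs: differences are 1, 4, 7, … (increasing by 3 each time), so 18, 19, 23, 30, 40, 53 → 69 → 88.
So the next two rows are 35 birds, 69 eggs and 43 birds, 88 eggs.

35 birds, 69 eggs; 43 birds, 88 eggs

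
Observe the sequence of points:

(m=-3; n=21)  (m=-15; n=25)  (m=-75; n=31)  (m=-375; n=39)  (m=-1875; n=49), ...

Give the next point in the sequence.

M: -3, -15, -75, -375, -1875 → -9375 (×5 each step).
N — differences are 4, 6, 8, … (increasing by 2 each time): 21, 25, 31, 39, 49 → 61.
Combining the parts gives (m=-9375; n=61).

(m=-9375; n=61)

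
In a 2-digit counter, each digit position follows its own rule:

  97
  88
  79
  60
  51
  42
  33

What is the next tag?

First digit — −1 each step, mod 10: 9, 8, 7, 6, 5, 4, 3 → 2.
For the second digit, +1 each step, mod 10: 7, 8, 9, 0, 1, 2, 3 → 4.
Combining the parts gives 24.

24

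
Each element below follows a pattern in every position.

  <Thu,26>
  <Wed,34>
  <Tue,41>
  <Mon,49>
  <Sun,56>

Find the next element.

<Sat,64>

Day: runs backward through the weekdays Mon→Sun, so Thu, Wed, Tue, Mon, Sun → Sat.
Second coordinate: alternating steps +8, +7, +8, +7, …; 26, 34, 41, 49, 56 → 64.
Putting it together: <Sat,64>.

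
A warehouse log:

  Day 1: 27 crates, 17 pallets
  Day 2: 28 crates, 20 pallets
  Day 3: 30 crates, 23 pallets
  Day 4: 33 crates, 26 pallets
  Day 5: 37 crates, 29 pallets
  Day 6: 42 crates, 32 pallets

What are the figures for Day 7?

Crates: differences are 1, 2, 3, … (increasing by 1 each time), so 27, 28, 30, 33, 37, 42 → 48.
Pallets: 17, 20, 23, 26, 29, 32 → 35 (+3 each step).
Putting it together: 48 crates, 35 pallets.

48 crates, 35 pallets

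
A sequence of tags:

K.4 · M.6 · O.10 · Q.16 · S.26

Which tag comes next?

U.42

Letter goes K, M, O, Q, S → U (letters move forward 2 places in the alphabet).
Second component: each term is the sum of the two before it; 4, 6, 10, 16, 26 → 42.
So the next tag is U.42.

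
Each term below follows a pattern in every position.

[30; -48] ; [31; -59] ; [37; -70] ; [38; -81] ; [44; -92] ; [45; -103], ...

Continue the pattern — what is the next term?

First slot: alternating steps +1, +6, +1, +6, …, so 30, 31, 37, 38, 44, 45 → 51.
Second slot: -48, -59, -70, -81, -92, -103 → -114 (−11 each step).
So the next term is [51; -114].

[51; -114]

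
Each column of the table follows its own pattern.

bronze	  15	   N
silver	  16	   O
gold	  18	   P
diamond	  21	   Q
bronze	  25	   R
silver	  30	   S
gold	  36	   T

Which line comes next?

diamond  43  U

For the rank, repeats bronze → silver → gold → diamond: bronze, silver, gold, diamond, bronze, silver, gold → diamond.
Second component — differences are 1, 2, 3, … (increasing by 1 each time): 15, 16, 18, 21, 25, 30, 36 → 43.
Letter: letters move forward 1 place in the alphabet; N, O, P, Q, R, S, T → U.
Combining the parts gives diamond  43  U.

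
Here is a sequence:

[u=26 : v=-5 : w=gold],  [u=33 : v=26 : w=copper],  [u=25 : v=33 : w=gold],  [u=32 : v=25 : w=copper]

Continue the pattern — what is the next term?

[u=24 : v=32 : w=gold]

For the u, alternating steps +7, −8, +7, −8, …: 26, 33, 25, 32 → 24.
V: always the previous value of the u; -5, 26, 33, 25 → 32.
W: gold, copper, gold, copper → gold (alternates gold ↔ copper).
Combining the parts gives [u=24 : v=32 : w=gold].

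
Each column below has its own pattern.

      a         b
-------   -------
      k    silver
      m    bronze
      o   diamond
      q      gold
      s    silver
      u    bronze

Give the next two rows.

w  diamond; y  gold

For the column a, letters move forward 2 places in the alphabet: k, m, o, q, s, u → w → y.
For the column b, repeats silver → bronze → diamond → gold: silver, bronze, diamond, gold, silver, bronze → diamond → gold.
Putting the parts together: w  diamond and then y  gold.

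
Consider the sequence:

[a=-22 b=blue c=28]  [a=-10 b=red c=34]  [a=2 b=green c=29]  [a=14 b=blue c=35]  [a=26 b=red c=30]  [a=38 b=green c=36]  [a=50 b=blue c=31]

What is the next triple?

A: -22, -10, 2, 14, 26, 38, 50 → 62 (+12 each step).
B: blue, red, green, blue, red, green, blue → red (repeats blue → red → green).
C: alternating steps +6, −5, +6, −5, …; 28, 34, 29, 35, 30, 36, 31 → 37.
So the next triple is [a=62 b=red c=37].

[a=62 b=red c=37]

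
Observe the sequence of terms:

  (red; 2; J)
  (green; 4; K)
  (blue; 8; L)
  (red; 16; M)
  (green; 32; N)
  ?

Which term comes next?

(blue; 64; O)

Colour goes red, green, blue, red, green → blue (repeats red → green → blue).
Second part: ×2 each step, so 2, 4, 8, 16, 32 → 64.
Letter — letters move forward 1 place in the alphabet: J, K, L, M, N → O.
So the next term is (blue; 64; O).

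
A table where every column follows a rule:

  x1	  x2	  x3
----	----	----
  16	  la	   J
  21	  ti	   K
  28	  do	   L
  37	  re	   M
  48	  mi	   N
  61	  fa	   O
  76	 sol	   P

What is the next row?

93  la  Q

Column x1: differences are 5, 7, 9, … (increasing by 2 each time); 16, 21, 28, 37, 48, 61, 76 → 93.
Column x2: runs through the solfège scale do→ti, so la, ti, do, re, mi, fa, sol → la.
Column x3: letters move forward 1 place in the alphabet; J, K, L, M, N, O, P → Q.
So the next row is 93  la  Q.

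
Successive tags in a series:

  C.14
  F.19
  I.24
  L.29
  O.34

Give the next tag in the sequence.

R.39

For the letter, letters move forward 3 places in the alphabet: C, F, I, L, O → R.
Second component — +5 each step: 14, 19, 24, 29, 34 → 39.
Putting it together: R.39.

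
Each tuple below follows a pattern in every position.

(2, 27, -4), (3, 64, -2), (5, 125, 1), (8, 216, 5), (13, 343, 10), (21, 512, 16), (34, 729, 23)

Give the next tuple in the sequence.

First value: each term is the sum of the two before it, so 2, 3, 5, 8, 13, 21, 34 → 55.
Second value: perfect cubes: 3³, 4³, 5³, …, so 27, 64, 125, 216, 343, 512, 729 → 1000.
Third value: -4, -2, 1, 5, 10, 16, 23 → 31 (differences are 2, 3, 4, … (increasing by 1 each time)).
Putting it together: (55, 1000, 31).

(55, 1000, 31)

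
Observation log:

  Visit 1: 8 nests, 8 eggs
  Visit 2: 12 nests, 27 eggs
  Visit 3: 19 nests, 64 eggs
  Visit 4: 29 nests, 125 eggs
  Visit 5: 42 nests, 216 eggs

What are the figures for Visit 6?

Nests: differences are 4, 7, 10, … (increasing by 3 each time); 8, 12, 19, 29, 42 → 58.
Eggs: 8, 27, 64, 125, 216 → 343 (perfect cubes: 2³, 3³, 4³, …).
Combining the parts gives 58 nests, 343 eggs.

58 nests, 343 eggs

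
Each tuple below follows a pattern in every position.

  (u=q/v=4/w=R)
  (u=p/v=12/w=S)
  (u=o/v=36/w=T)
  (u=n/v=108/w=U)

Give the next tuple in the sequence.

U: q, p, o, n → m (letters move back 1 place in the alphabet).
V: 4, 12, 36, 108 → 324 (×3 each step).
W: letters move forward 1 place in the alphabet; R, S, T, U → V.
Combining the parts gives (u=m/v=324/w=V).

(u=m/v=324/w=V)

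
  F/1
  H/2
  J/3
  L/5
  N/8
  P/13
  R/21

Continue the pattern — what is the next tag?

T/34

Letter — letters move forward 2 places in the alphabet: F, H, J, L, N, P, R → T.
Second component: each term is the sum of the two before it; 1, 2, 3, 5, 8, 13, 21 → 34.
Combining the parts gives T/34.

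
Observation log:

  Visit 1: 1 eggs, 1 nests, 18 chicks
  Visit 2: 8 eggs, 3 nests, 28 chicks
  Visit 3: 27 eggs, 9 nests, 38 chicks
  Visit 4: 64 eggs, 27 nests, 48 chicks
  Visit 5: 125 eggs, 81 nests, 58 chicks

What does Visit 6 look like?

216 eggs, 243 nests, 68 chicks

Eggs goes 1, 8, 27, 64, 125 → 216 (perfect cubes: 1³, 2³, 3³, …).
Nests: ×3 each step; 1, 3, 9, 27, 81 → 243.
Chicks goes 18, 28, 38, 48, 58 → 68 (+10 each step).
So the next line is 216 eggs, 243 nests, 68 chicks.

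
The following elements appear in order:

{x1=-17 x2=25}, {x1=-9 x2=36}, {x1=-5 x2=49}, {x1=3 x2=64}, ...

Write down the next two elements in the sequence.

{x1=7 x2=81}, {x1=15 x2=100}

X1: alternating steps +8, +4, +8, +4, …; -17, -9, -5, 3 → 7 → 15.
X2 goes 25, 36, 49, 64 → 81 → 100 (perfect squares: 5², 6², 7², …).
So the next two elements are {x1=7 x2=81} and {x1=15 x2=100}.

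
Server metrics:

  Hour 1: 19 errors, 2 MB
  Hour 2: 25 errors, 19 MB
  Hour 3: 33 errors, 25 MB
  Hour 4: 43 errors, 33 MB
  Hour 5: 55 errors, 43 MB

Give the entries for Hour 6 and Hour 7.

69 errors, 55 MB; 85 errors, 69 MB

For the errors, differences are 6, 8, 10, … (increasing by 2 each time): 19, 25, 33, 43, 55 → 69 → 85.
MB: always the previous value of the errors; 2, 19, 25, 33, 43 → 55 → 69.
So the next two lines are 69 errors, 55 MB and 85 errors, 69 MB.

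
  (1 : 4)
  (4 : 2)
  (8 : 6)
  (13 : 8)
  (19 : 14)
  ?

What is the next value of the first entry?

26

First entry: differences are 3, 4, 5, … (increasing by 1 each time); 1, 4, 8, 13, 19 → 26.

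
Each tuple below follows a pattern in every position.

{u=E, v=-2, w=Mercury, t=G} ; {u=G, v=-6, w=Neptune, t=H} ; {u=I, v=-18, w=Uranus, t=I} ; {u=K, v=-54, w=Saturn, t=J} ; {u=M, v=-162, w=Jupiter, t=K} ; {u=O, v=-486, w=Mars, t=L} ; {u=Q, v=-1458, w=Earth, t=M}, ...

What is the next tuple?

For the u, letters move forward 2 places in the alphabet: E, G, I, K, M, O, Q → S.
V: ×3 each step, so -2, -6, -18, -54, -162, -486, -1458 → -4374.
For the w, runs backward through the planets Mercury→Neptune: Mercury, Neptune, Uranus, Saturn, Jupiter, Mars, Earth → Venus.
T: letters move forward 1 place in the alphabet, so G, H, I, J, K, L, M → N.
Putting it together: {u=S, v=-4374, w=Venus, t=N}.

{u=S, v=-4374, w=Venus, t=N}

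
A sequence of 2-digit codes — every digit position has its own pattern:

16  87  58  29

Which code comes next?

First digit: 1, 8, 5, 2 → 9 (−3 each step, mod 10).
For the second digit, +1 each step, mod 10: 6, 7, 8, 9 → 0.
So the next code is 90.

90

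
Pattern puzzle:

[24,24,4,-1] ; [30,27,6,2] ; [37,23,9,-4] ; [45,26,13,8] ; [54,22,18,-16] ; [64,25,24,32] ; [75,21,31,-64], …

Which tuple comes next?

[87,24,39,128]

First coordinate goes 24, 30, 37, 45, 54, 64, 75 → 87 (differences are 6, 7, 8, … (increasing by 1 each time)).
Second coordinate goes 24, 27, 23, 26, 22, 25, 21 → 24 (alternating steps +3, −4, +3, −4, …).
For the third coordinate, differences are 2, 3, 4, … (increasing by 1 each time): 4, 6, 9, 13, 18, 24, 31 → 39.
Fourth coordinate: -1, 2, -4, 8, -16, 32, -64 → 128 (×(-2) each step).
So the next tuple is [87,24,39,128].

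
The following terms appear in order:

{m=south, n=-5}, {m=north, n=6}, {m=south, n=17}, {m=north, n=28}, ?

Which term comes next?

M: alternates south ↔ north, so south, north, south, north → south.
N goes -5, 6, 17, 28 → 39 (+11 each step).
Combining the parts gives {m=south, n=39}.

{m=south, n=39}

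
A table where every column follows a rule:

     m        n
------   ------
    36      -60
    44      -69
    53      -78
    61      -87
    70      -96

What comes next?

Column m goes 36, 44, 53, 61, 70 → 78 (alternating steps +8, +9, +8, +9, …).
Column n: -60, -69, -78, -87, -96 → -105 (−9 each step).
Putting it together: 78  -105.

78  -105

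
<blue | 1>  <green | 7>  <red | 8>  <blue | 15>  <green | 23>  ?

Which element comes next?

<red | 38>

Colour goes blue, green, red, blue, green → red (repeats blue → green → red).
Second entry: each term is the sum of the two before it, so 1, 7, 8, 15, 23 → 38.
So the next element is <red | 38>.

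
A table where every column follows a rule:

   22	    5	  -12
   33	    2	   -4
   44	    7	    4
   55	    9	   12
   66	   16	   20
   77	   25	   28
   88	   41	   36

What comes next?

First component: 22, 33, 44, 55, 66, 77, 88 → 99 (+11 each step).
Second component: each term is the sum of the two before it; 5, 2, 7, 9, 16, 25, 41 → 66.
Third component: -12, -4, 4, 12, 20, 28, 36 → 44 (+8 each step).
Combining the parts gives 99  66  44.

99  66  44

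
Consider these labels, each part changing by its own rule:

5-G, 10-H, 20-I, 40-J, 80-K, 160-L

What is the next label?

First component goes 5, 10, 20, 40, 80, 160 → 320 (×2 each step).
For the letter, letters move forward 1 place in the alphabet: G, H, I, J, K, L → M.
So the next label is 320-M.

320-M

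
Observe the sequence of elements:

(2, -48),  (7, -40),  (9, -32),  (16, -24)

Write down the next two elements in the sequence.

First value: each term is the sum of the two before it, so 2, 7, 9, 16 → 25 → 41.
Second value: -48, -40, -32, -24 → -16 → -8 (+8 each step).
Putting the parts together: (25, -16) and then (41, -8).

(25, -16), (41, -8)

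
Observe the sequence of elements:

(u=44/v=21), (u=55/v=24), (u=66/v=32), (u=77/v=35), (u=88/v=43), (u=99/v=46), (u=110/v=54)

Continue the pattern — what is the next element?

U — +11 each step: 44, 55, 66, 77, 88, 99, 110 → 121.
V: 21, 24, 32, 35, 43, 46, 54 → 57 (alternating steps +3, +8, +3, +8, …).
So the next element is (u=121/v=57).

(u=121/v=57)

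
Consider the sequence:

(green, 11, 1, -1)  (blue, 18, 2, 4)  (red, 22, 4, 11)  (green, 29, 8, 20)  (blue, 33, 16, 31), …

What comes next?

(red, 40, 32, 44)

Colour: repeats green → blue → red, so green, blue, red, green, blue → red.
Second value: 11, 18, 22, 29, 33 → 40 (alternating steps +7, +4, +7, +4, …).
Third value: ×2 each step, so 1, 2, 4, 8, 16 → 32.
Fourth value goes -1, 4, 11, 20, 31 → 44 (differences are 5, 7, 9, … (increasing by 2 each time)).
So the next 4-tuple is (red, 40, 32, 44).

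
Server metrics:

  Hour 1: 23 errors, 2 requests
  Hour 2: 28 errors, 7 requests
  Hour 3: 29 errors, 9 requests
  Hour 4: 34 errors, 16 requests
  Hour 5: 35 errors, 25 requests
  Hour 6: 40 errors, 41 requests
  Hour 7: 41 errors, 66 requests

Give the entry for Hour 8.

Errors: 23, 28, 29, 34, 35, 40, 41 → 46 (alternating steps +5, +1, +5, +1, …).
Requests: each term is the sum of the two before it; 2, 7, 9, 16, 25, 41, 66 → 107.
Putting it together: 46 errors, 107 requests.

46 errors, 107 requests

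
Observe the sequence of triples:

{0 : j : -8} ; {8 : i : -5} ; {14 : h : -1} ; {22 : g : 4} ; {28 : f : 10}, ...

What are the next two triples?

First part: 0, 8, 14, 22, 28 → 36 → 42 (alternating steps +8, +6, +8, +6, …).
Letter: j, i, h, g, f → e → d (letters move back 1 place in the alphabet).
Third part: differences are 3, 4, 5, … (increasing by 1 each time); -8, -5, -1, 4, 10 → 17 → 25.
So the next two triples are {36 : e : 17} and {42 : d : 25}.

{36 : e : 17}, {42 : d : 25}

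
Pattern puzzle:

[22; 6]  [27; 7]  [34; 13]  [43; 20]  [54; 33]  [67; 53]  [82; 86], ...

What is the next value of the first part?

First part: differences are 5, 7, 9, … (increasing by 2 each time), so 22, 27, 34, 43, 54, 67, 82 → 99.

99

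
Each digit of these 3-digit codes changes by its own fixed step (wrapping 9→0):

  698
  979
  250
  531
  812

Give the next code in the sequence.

First digit: +3 each step, mod 10; 6, 9, 2, 5, 8 → 1.
Second digit: −2 each step, mod 10; 9, 7, 5, 3, 1 → 9.
Third digit — +1 each step, mod 10: 8, 9, 0, 1, 2 → 3.
Putting it together: 193.

193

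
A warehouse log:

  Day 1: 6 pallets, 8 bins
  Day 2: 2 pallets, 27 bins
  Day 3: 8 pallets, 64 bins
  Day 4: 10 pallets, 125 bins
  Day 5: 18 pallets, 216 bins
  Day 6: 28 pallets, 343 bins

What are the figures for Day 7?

46 pallets, 512 bins

Pallets: each term is the sum of the two before it; 6, 2, 8, 10, 18, 28 → 46.
Bins goes 8, 27, 64, 125, 216, 343 → 512 (perfect cubes: 2³, 3³, 4³, …).
Combining the parts gives 46 pallets, 512 bins.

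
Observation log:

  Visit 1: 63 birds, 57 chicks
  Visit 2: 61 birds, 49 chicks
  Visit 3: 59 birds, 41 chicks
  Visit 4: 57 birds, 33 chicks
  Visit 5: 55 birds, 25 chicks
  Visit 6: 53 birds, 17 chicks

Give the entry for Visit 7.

Birds — −2 each step: 63, 61, 59, 57, 55, 53 → 51.
Chicks: −8 each step, so 57, 49, 41, 33, 25, 17 → 9.
Putting it together: 51 birds, 9 chicks.

51 birds, 9 chicks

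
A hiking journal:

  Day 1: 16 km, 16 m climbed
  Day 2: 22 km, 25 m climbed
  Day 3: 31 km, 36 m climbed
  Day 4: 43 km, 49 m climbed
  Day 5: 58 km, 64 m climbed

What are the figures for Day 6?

For the km, differences are 6, 9, 12, … (increasing by 3 each time): 16, 22, 31, 43, 58 → 76.
M climbed: perfect squares: 4², 5², 6², …; 16, 25, 36, 49, 64 → 81.
So the next line is 76 km, 81 m climbed.

76 km, 81 m climbed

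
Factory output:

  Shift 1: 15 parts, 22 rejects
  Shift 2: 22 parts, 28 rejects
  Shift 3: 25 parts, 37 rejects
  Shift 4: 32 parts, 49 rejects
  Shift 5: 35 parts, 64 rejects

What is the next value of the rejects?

82

For the rejects, differences are 6, 9, 12, … (increasing by 3 each time): 22, 28, 37, 49, 64 → 82.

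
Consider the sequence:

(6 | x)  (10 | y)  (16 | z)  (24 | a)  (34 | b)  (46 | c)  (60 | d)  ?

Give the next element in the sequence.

(76 | e)

First part: 6, 10, 16, 24, 34, 46, 60 → 76 (differences are 4, 6, 8, … (increasing by 2 each time)).
For the letter, letters move forward 1 place in the alphabet, wrapping Z→A: x, y, z, a, b, c, d → e.
Putting it together: (76 | e).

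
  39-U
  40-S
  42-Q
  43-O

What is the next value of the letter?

Letter: letters move back 2 places in the alphabet; U, S, Q, O → M.

M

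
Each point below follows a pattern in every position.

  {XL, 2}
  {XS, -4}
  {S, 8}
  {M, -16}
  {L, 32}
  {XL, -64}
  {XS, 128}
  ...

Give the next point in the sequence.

{S, -256}

For the size, repeats XL → XS → S → M → L: XL, XS, S, M, L, XL, XS → S.
Second slot: ×(-2) each step, so 2, -4, 8, -16, 32, -64, 128 → -256.
Combining the parts gives {S, -256}.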